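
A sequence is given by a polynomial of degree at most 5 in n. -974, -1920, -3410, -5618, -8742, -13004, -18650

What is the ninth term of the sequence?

-35198

D1: -946 , -1490 , -2208 , -3124 , -4262 , -5646
D2: -544 , -718 , -916 , -1138 , -1384
D3: -174 , -198 , -222 , -246
D4: -24 , -24 , -24
The fourth differences are constant (-24).
-246 − 24 = -270;  -1384 − 270 = -1654;  -5646 − 1654 = -7300;  -18650 − 7300 = -25950
-270 − 24 = -294;  -1654 − 294 = -1948;  -7300 − 1948 = -9248;  -25950 − 9248 = -35198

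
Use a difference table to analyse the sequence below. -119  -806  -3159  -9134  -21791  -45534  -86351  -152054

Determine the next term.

-252519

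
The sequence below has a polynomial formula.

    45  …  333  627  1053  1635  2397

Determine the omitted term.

147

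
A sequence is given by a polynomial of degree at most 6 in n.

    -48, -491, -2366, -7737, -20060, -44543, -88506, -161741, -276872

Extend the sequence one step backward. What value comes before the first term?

D1: -443, -1875, -5371, -12323, -24483, -43963, -73235, -115131
D2: -1432, -3496, -6952, -12160, -19480, -29272, -41896
D3: -2064, -3456, -5208, -7320, -9792, -12624
D4: -1392, -1752, -2112, -2472, -2832
D5: -360, -360, -360, -360
The fifth differences are constant at -360.
Work back: -1392 + 360 = -1032;  -2064 + 1032 = -1032;  -1432 + 1032 = -400;  -443 + 400 = -43;  -48 + 43 = -5

-5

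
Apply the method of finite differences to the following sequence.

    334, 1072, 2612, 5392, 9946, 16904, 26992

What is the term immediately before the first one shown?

56

First differences: 738  1540  2780  4554  6958  10088
Second differences: 802  1240  1774  2404  3130
Third differences: 438  534  630  726
Fourth differences: 96  96  96
The fourth differences are constant at 96.
Work back: 438 − 96 = 342;  802 − 342 = 460;  738 − 460 = 278;  334 − 278 = 56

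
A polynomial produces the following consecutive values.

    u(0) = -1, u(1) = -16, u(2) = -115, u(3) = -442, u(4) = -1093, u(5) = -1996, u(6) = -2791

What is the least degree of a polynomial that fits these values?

Δ: -15, -99, -327, -651, -903, -795
Δ²: -84, -228, -324, -252, 108
Δ³: -144, -96, 72, 360
Δ⁴: 48, 168, 288
Δ⁵: 120, 120
The fifth differences are constant, so the polynomial has degree 5.

5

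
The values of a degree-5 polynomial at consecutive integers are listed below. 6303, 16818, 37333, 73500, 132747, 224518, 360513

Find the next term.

First differences: 10515, 20515, 36167, 59247, 91771, 135995
Second differences: 10000, 15652, 23080, 32524, 44224
Third differences: 5652, 7428, 9444, 11700
Fourth differences: 1776, 2016, 2256
Fifth differences: 240, 240
Constant fifth difference = 240, so extend:
2256 + 240 = 2496;  11700 + 2496 = 14196;  44224 + 14196 = 58420;  135995 + 58420 = 194415;  360513 + 194415 = 554928

554928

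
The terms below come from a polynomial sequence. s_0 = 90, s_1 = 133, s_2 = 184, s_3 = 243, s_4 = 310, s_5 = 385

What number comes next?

468

First differences: 43 , 51 , 59 , 67 , 75
Second differences: 8 , 8 , 8 , 8
The second differences are constant (8).
75 + 8 = 83;  385 + 83 = 468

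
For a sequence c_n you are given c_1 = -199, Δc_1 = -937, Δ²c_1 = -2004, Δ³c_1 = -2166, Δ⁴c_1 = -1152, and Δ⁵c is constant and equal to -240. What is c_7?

-97921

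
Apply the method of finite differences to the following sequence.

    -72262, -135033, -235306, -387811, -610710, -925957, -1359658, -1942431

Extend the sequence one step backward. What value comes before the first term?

Δ: -62771, -100273, -152505, -222899, -315247, -433701, -582773
Δ²: -37502, -52232, -70394, -92348, -118454, -149072
Δ³: -14730, -18162, -21954, -26106, -30618
Δ⁴: -3432, -3792, -4152, -4512
Δ⁵: -360, -360, -360
The fifth differences are constant at -360.
Work back: -3432 + 360 = -3072;  -14730 + 3072 = -11658;  -37502 + 11658 = -25844;  -62771 + 25844 = -36927;  -72262 + 36927 = -35335

-35335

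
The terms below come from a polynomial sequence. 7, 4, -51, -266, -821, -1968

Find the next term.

-4031

D1: -3, -55, -215, -555, -1147
D2: -52, -160, -340, -592
D3: -108, -180, -252
D4: -72, -72
The fourth differences are constant (-72).
-252 − 72 = -324;  -592 − 324 = -916;  -1147 − 916 = -2063;  -1968 − 2063 = -4031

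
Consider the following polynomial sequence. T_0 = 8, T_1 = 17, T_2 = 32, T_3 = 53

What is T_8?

248

9 , 15 , 21
6 , 6
Second differences constant at 6.
21 + 6 = 27;  53 + 27 = 80
27 + 6 = 33;  80 + 33 = 113
33 + 6 = 39;  113 + 39 = 152
39 + 6 = 45;  152 + 45 = 197
45 + 6 = 51;  197 + 51 = 248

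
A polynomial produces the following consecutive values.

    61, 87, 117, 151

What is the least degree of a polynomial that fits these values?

2

First differences: 26, 30, 34
Second differences: 4, 4
The second differences are constant, so the polynomial has degree 2.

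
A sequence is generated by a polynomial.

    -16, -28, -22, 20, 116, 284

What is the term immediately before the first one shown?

-4

Δ: -12, 6, 42, 96, 168
Δ²: 18, 36, 54, 72
Δ³: 18, 18, 18
The third differences are constant at 18.
Work back: 18 − 18 = 0;  -12 + 0 = -12;  -16 + 12 = -4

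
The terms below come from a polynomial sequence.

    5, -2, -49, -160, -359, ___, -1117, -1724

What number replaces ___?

Using the first 5 terms:
First differences: -7, -47, -111, -199
Second differences: -40, -64, -88
Third differences: -24, -24
Constant third difference = -24.
Extend forward: -88 − 24 = -112;  -199 − 112 = -311;  -359 − 311 = -670

-670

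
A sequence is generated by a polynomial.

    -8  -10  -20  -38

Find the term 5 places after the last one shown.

-248

D1: -2, -10, -18
D2: -8, -8
Second differences constant at -8.
-18 − 8 = -26;  -38 − 26 = -64
-26 − 8 = -34;  -64 − 34 = -98
-34 − 8 = -42;  -98 − 42 = -140
-42 − 8 = -50;  -140 − 50 = -190
-50 − 8 = -58;  -190 − 58 = -248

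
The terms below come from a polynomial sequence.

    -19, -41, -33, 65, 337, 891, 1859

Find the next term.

-22 , 8 , 98 , 272 , 554 , 968
30 , 90 , 174 , 282 , 414
60 , 84 , 108 , 132
24 , 24 , 24
Constant fourth difference = 24, so extend:
132 + 24 = 156;  414 + 156 = 570;  968 + 570 = 1538;  1859 + 1538 = 3397

3397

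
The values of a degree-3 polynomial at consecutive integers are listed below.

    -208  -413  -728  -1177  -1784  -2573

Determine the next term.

-3568

-205, -315, -449, -607, -789
-110, -134, -158, -182
-24, -24, -24
Third differences constant at -24.
-182 − 24 = -206;  -789 − 206 = -995;  -2573 − 995 = -3568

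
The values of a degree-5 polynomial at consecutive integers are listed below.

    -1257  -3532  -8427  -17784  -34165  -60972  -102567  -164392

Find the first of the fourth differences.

Δ: -2275, -4895, -9357, -16381, -26807, -41595, -61825
Δ²: -2620, -4462, -7024, -10426, -14788, -20230
Δ³: -1842, -2562, -3402, -4362, -5442
Δ⁴: -720, -840, -960, -1080
Δ⁵: -120, -120, -120

-720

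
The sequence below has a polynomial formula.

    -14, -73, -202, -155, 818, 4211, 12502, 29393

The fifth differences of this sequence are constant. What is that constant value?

D1: -59, -129, 47, 973, 3393, 8291, 16891
D2: -70, 176, 926, 2420, 4898, 8600
D3: 246, 750, 1494, 2478, 3702
D4: 504, 744, 984, 1224
D5: 240, 240, 240

240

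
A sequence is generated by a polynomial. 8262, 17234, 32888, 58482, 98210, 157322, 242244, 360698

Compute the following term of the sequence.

521822

D1: 8972, 15654, 25594, 39728, 59112, 84922, 118454
D2: 6682, 9940, 14134, 19384, 25810, 33532
D3: 3258, 4194, 5250, 6426, 7722
D4: 936, 1056, 1176, 1296
D5: 120, 120, 120
Constant fifth difference = 120, so extend:
1296 + 120 = 1416;  7722 + 1416 = 9138;  33532 + 9138 = 42670;  118454 + 42670 = 161124;  360698 + 161124 = 521822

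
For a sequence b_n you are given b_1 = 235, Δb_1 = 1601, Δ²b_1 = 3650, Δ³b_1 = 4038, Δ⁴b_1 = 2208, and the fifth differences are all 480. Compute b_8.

316782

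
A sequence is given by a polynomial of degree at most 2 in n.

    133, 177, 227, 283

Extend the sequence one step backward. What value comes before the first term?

95

Δ: 44, 50, 56
Δ²: 6, 6
The second differences are constant at 6.
Work back: 44 − 6 = 38;  133 − 38 = 95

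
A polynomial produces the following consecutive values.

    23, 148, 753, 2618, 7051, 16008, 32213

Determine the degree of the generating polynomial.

First differences: 125, 605, 1865, 4433, 8957, 16205
Second differences: 480, 1260, 2568, 4524, 7248
Third differences: 780, 1308, 1956, 2724
Fourth differences: 528, 648, 768
Fifth differences: 120, 120
The fifth differences are constant, so the polynomial has degree 5.

5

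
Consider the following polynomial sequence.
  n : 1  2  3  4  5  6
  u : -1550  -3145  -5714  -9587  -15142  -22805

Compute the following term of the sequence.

-33050

First differences: -1595, -2569, -3873, -5555, -7663
Second differences: -974, -1304, -1682, -2108
Third differences: -330, -378, -426
Fourth differences: -48, -48
Fourth differences constant at -48.
-426 − 48 = -474;  -2108 − 474 = -2582;  -7663 − 2582 = -10245;  -22805 − 10245 = -33050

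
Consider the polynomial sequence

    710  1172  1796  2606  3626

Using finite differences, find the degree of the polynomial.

462, 624, 810, 1020
162, 186, 210
24, 24
The third differences are constant, so the polynomial has degree 3.

3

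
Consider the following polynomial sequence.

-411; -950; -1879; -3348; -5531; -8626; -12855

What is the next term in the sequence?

-18464

D1: -539, -929, -1469, -2183, -3095, -4229
D2: -390, -540, -714, -912, -1134
D3: -150, -174, -198, -222
D4: -24, -24, -24
Fourth differences constant at -24.
-222 − 24 = -246;  -1134 − 246 = -1380;  -4229 − 1380 = -5609;  -12855 − 5609 = -18464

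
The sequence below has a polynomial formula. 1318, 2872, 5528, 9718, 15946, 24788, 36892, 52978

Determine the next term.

73838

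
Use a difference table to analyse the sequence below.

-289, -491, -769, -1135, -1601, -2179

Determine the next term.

First differences: -202 , -278 , -366 , -466 , -578
Second differences: -76 , -88 , -100 , -112
Third differences: -12 , -12 , -12
The third differences are constant (-12).
-112 − 12 = -124;  -578 − 124 = -702;  -2179 − 702 = -2881

-2881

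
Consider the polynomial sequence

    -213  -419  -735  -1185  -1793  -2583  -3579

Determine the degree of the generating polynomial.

3

Δ: -206, -316, -450, -608, -790, -996
Δ²: -110, -134, -158, -182, -206
Δ³: -24, -24, -24, -24
The third differences are constant, so the polynomial has degree 3.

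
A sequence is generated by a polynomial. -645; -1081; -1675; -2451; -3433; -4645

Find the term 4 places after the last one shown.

-12273

-436, -594, -776, -982, -1212
-158, -182, -206, -230
-24, -24, -24
Constant third difference = -24, so extend:
-230 − 24 = -254;  -1212 − 254 = -1466;  -4645 − 1466 = -6111
-254 − 24 = -278;  -1466 − 278 = -1744;  -6111 − 1744 = -7855
-278 − 24 = -302;  -1744 − 302 = -2046;  -7855 − 2046 = -9901
-302 − 24 = -326;  -2046 − 326 = -2372;  -9901 − 2372 = -12273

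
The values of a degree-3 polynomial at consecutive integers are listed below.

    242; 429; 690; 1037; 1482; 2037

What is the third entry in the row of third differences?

12

First differences: 187, 261, 347, 445, 555
Second differences: 74, 86, 98, 110
Third differences: 12, 12, 12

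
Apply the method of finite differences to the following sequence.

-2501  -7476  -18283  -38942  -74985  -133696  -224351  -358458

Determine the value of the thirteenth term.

-2270033

-4975  -10807  -20659  -36043  -58711  -90655  -134107
-5832  -9852  -15384  -22668  -31944  -43452
-4020  -5532  -7284  -9276  -11508
-1512  -1752  -1992  -2232
-240  -240  -240
Constant fifth difference = -240, so extend:
-2232 − 240 = -2472;  -11508 − 2472 = -13980;  -43452 − 13980 = -57432;  -134107 − 57432 = -191539;  -358458 − 191539 = -549997
-2472 − 240 = -2712;  -13980 − 2712 = -16692;  -57432 − 16692 = -74124;  -191539 − 74124 = -265663;  -549997 − 265663 = -815660
-2712 − 240 = -2952;  -16692 − 2952 = -19644;  -74124 − 19644 = -93768;  -265663 − 93768 = -359431;  -815660 − 359431 = -1175091
-2952 − 240 = -3192;  -19644 − 3192 = -22836;  -93768 − 22836 = -116604;  -359431 − 116604 = -476035;  -1175091 − 476035 = -1651126
-3192 − 240 = -3432;  -22836 − 3432 = -26268;  -116604 − 26268 = -142872;  -476035 − 142872 = -618907;  -1651126 − 618907 = -2270033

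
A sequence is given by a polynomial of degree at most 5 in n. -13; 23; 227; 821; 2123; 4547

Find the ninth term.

First differences: 36, 204, 594, 1302, 2424
Second differences: 168, 390, 708, 1122
Third differences: 222, 318, 414
Fourth differences: 96, 96
Fourth differences constant at 96.
414 + 96 = 510;  1122 + 510 = 1632;  2424 + 1632 = 4056;  4547 + 4056 = 8603
510 + 96 = 606;  1632 + 606 = 2238;  4056 + 2238 = 6294;  8603 + 6294 = 14897
606 + 96 = 702;  2238 + 702 = 2940;  6294 + 2940 = 9234;  14897 + 9234 = 24131

24131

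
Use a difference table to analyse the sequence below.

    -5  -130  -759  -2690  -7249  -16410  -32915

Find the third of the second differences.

First differences: -125, -629, -1931, -4559, -9161, -16505
Second differences: -504, -1302, -2628, -4602, -7344
Third differences: -798, -1326, -1974, -2742
Fourth differences: -528, -648, -768
Fifth differences: -120, -120

-2628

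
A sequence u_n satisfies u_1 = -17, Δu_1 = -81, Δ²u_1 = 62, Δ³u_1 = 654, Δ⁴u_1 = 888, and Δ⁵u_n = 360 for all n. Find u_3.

Build the table forward from the leading diagonal:
Fifth differences: 360  360  360
Fourth differences: 888  1248  1608
Third differences: 654  1542  2790
Second differences: 62  716  2258
First differences: -81  -19  697
u: -17  -98  -117

-117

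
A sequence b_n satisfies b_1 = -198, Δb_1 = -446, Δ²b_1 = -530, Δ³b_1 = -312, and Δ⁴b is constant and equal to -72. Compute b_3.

-1620

Build the table forward from the leading diagonal:
D4: -72  -72  -72
D3: -312  -384  -456
D2: -530  -842  -1226
D1: -446  -976  -1818
b: -198  -644  -1620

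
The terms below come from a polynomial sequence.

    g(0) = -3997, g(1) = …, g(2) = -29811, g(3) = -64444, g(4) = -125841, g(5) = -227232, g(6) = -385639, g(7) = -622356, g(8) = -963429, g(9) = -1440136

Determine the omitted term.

Using the last 8 terms:
Δ: -34633, -61397, -101391, -158407, -236717, -341073, -476707
Δ²: -26764, -39994, -57016, -78310, -104356, -135634
Δ³: -13230, -17022, -21294, -26046, -31278
Δ⁴: -3792, -4272, -4752, -5232
Δ⁵: -480, -480, -480
Constant fifth difference = -480.
Extend backward: -3792 + 480 = -3312;  -13230 + 3312 = -9918;  -26764 + 9918 = -16846;  -34633 + 16846 = -17787;  -29811 + 17787 = -12024

-12024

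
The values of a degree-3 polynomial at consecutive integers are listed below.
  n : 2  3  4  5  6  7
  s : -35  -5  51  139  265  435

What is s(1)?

First differences: 30  56  88  126  170
Second differences: 26  32  38  44
Third differences: 6  6  6
The third differences are constant at 6.
Work back: 26 − 6 = 20;  30 − 20 = 10;  -35 − 10 = -45

-45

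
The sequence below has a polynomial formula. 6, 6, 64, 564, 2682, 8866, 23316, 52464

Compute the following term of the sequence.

105454

0 , 58 , 500 , 2118 , 6184 , 14450 , 29148
58 , 442 , 1618 , 4066 , 8266 , 14698
384 , 1176 , 2448 , 4200 , 6432
792 , 1272 , 1752 , 2232
480 , 480 , 480
The fifth differences are constant (480).
2232 + 480 = 2712;  6432 + 2712 = 9144;  14698 + 9144 = 23842;  29148 + 23842 = 52990;  52464 + 52990 = 105454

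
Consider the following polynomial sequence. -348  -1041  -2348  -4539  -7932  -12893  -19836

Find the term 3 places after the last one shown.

Δ: -693, -1307, -2191, -3393, -4961, -6943
Δ²: -614, -884, -1202, -1568, -1982
Δ³: -270, -318, -366, -414
Δ⁴: -48, -48, -48
Fourth differences constant at -48.
-414 − 48 = -462;  -1982 − 462 = -2444;  -6943 − 2444 = -9387;  -19836 − 9387 = -29223
-462 − 48 = -510;  -2444 − 510 = -2954;  -9387 − 2954 = -12341;  -29223 − 12341 = -41564
-510 − 48 = -558;  -2954 − 558 = -3512;  -12341 − 3512 = -15853;  -41564 − 15853 = -57417

-57417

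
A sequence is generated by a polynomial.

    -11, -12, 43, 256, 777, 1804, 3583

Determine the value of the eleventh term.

-1  55  213  521  1027  1779
56  158  308  506  752
102  150  198  246
48  48  48
The fourth differences are constant (48).
246 + 48 = 294;  752 + 294 = 1046;  1779 + 1046 = 2825;  3583 + 2825 = 6408
294 + 48 = 342;  1046 + 342 = 1388;  2825 + 1388 = 4213;  6408 + 4213 = 10621
342 + 48 = 390;  1388 + 390 = 1778;  4213 + 1778 = 5991;  10621 + 5991 = 16612
390 + 48 = 438;  1778 + 438 = 2216;  5991 + 2216 = 8207;  16612 + 8207 = 24819

24819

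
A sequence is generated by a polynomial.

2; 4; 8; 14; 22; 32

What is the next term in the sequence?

44

Δ: 2 , 4 , 6 , 8 , 10
Δ²: 2 , 2 , 2 , 2
The second differences are constant (2).
10 + 2 = 12;  32 + 12 = 44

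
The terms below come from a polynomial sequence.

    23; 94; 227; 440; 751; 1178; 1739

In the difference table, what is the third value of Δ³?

18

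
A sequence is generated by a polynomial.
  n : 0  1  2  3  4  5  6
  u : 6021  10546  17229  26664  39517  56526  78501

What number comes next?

106324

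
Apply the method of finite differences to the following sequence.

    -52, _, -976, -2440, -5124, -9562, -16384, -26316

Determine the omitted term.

-294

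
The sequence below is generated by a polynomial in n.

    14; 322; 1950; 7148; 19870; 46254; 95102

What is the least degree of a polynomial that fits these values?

First differences: 308, 1628, 5198, 12722, 26384, 48848
Second differences: 1320, 3570, 7524, 13662, 22464
Third differences: 2250, 3954, 6138, 8802
Fourth differences: 1704, 2184, 2664
Fifth differences: 480, 480
The fifth differences are constant, so the polynomial has degree 5.

5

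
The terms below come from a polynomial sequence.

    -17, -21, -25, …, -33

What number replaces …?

Using the first 3 terms:
D1: -4  -4
Constant first difference = -4.
Extend forward: -25 − 4 = -29

-29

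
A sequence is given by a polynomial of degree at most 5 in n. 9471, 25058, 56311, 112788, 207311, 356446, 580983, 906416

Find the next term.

1363423

First differences: 15587, 31253, 56477, 94523, 149135, 224537, 325433
Second differences: 15666, 25224, 38046, 54612, 75402, 100896
Third differences: 9558, 12822, 16566, 20790, 25494
Fourth differences: 3264, 3744, 4224, 4704
Fifth differences: 480, 480, 480
The fifth differences are constant (480).
4704 + 480 = 5184;  25494 + 5184 = 30678;  100896 + 30678 = 131574;  325433 + 131574 = 457007;  906416 + 457007 = 1363423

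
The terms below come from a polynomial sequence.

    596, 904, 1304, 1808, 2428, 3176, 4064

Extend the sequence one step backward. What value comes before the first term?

First differences: 308, 400, 504, 620, 748, 888
Second differences: 92, 104, 116, 128, 140
Third differences: 12, 12, 12, 12
The third differences are constant at 12.
Work back: 92 − 12 = 80;  308 − 80 = 228;  596 − 228 = 368

368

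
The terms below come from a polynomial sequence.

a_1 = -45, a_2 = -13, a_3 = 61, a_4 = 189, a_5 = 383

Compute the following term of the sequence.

655

D1: 32, 74, 128, 194
D2: 42, 54, 66
D3: 12, 12
Constant third difference = 12, so extend:
66 + 12 = 78;  194 + 78 = 272;  383 + 272 = 655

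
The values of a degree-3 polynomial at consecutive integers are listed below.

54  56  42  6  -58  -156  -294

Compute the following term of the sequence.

D1: 2, -14, -36, -64, -98, -138
D2: -16, -22, -28, -34, -40
D3: -6, -6, -6, -6
The third differences are constant (-6).
-40 − 6 = -46;  -138 − 46 = -184;  -294 − 184 = -478

-478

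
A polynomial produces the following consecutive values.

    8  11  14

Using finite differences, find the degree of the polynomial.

1

3, 3
The first differences are constant, so the polynomial has degree 1.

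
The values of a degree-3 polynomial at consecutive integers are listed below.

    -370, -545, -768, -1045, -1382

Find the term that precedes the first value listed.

-237

D1: -175, -223, -277, -337
D2: -48, -54, -60
D3: -6, -6
The third differences are constant at -6.
Work back: -48 + 6 = -42;  -175 + 42 = -133;  -370 + 133 = -237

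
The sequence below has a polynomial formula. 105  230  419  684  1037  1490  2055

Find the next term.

Δ: 125 , 189 , 265 , 353 , 453 , 565
Δ²: 64 , 76 , 88 , 100 , 112
Δ³: 12 , 12 , 12 , 12
Third differences constant at 12.
112 + 12 = 124;  565 + 124 = 689;  2055 + 689 = 2744

2744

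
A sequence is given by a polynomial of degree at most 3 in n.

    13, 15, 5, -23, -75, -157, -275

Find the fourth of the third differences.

-6

Δ: 2, -10, -28, -52, -82, -118
Δ²: -12, -18, -24, -30, -36
Δ³: -6, -6, -6, -6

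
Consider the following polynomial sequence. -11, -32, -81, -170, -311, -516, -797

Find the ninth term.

-1635

D1: -21  -49  -89  -141  -205  -281
D2: -28  -40  -52  -64  -76
D3: -12  -12  -12  -12
The third differences are constant (-12).
-76 − 12 = -88;  -281 − 88 = -369;  -797 − 369 = -1166
-88 − 12 = -100;  -369 − 100 = -469;  -1166 − 469 = -1635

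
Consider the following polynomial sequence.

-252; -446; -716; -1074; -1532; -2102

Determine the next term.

-2796

D1: -194, -270, -358, -458, -570
D2: -76, -88, -100, -112
D3: -12, -12, -12
Third differences constant at -12.
-112 − 12 = -124;  -570 − 124 = -694;  -2102 − 694 = -2796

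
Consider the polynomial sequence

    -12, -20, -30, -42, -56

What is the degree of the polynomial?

2

D1: -8, -10, -12, -14
D2: -2, -2, -2
The second differences are constant, so the polynomial has degree 2.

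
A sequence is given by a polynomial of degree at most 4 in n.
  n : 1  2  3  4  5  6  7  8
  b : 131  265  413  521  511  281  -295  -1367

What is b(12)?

Δ: 134 , 148 , 108 , -10 , -230 , -576 , -1072
Δ²: 14 , -40 , -118 , -220 , -346 , -496
Δ³: -54 , -78 , -102 , -126 , -150
Δ⁴: -24 , -24 , -24 , -24
The fourth differences are constant (-24).
-150 − 24 = -174;  -496 − 174 = -670;  -1072 − 670 = -1742;  -1367 − 1742 = -3109
-174 − 24 = -198;  -670 − 198 = -868;  -1742 − 868 = -2610;  -3109 − 2610 = -5719
-198 − 24 = -222;  -868 − 222 = -1090;  -2610 − 1090 = -3700;  -5719 − 3700 = -9419
-222 − 24 = -246;  -1090 − 246 = -1336;  -3700 − 1336 = -5036;  -9419 − 5036 = -14455

-14455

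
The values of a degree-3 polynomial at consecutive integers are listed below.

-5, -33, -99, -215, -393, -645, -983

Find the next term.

-28  -66  -116  -178  -252  -338
-38  -50  -62  -74  -86
-12  -12  -12  -12
Third differences constant at -12.
-86 − 12 = -98;  -338 − 98 = -436;  -983 − 436 = -1419

-1419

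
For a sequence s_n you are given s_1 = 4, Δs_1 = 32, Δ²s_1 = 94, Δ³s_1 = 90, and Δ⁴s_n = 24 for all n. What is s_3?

162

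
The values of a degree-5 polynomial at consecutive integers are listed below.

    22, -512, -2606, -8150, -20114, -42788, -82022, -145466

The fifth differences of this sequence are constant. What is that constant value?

-240

First differences: -534, -2094, -5544, -11964, -22674, -39234, -63444
Second differences: -1560, -3450, -6420, -10710, -16560, -24210
Third differences: -1890, -2970, -4290, -5850, -7650
Fourth differences: -1080, -1320, -1560, -1800
Fifth differences: -240, -240, -240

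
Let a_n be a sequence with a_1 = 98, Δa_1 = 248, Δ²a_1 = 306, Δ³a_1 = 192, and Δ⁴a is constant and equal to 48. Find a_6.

6558

Build the table forward from the leading diagonal:
Fourth differences: 48  48  48  48  48  48
Third differences: 192  240  288  336  384  432
Second differences: 306  498  738  1026  1362  1746
First differences: 248  554  1052  1790  2816  4178
a: 98  346  900  1952  3742  6558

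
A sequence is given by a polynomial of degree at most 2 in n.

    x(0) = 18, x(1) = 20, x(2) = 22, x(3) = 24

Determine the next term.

26

D1: 2  2  2
Constant first difference = 2, so extend:
24 + 2 = 26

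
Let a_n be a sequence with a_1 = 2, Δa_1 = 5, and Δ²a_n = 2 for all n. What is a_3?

Build the table forward from the leading diagonal:
D2: 2, 2, 2
D1: 5, 7, 9
a: 2, 7, 14

14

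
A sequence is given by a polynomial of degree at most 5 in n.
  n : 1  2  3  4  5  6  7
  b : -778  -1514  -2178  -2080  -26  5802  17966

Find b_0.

-276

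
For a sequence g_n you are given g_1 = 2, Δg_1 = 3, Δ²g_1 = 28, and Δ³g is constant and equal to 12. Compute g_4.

Build the table forward from the leading diagonal:
Δ³: 12, 12, 12, 12
Δ²: 28, 40, 52, 64
Δ: 3, 31, 71, 123
g: 2, 5, 36, 107

107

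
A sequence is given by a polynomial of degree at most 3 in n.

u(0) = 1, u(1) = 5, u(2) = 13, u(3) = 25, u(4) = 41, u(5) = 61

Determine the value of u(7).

D1: 4, 8, 12, 16, 20
D2: 4, 4, 4, 4
The second differences are constant (4).
20 + 4 = 24;  61 + 24 = 85
24 + 4 = 28;  85 + 28 = 113

113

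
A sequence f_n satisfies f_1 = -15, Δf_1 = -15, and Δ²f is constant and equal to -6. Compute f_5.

-111

Build the table forward from the leading diagonal:
Δ²: -6  -6  -6  -6  -6
Δ: -15  -21  -27  -33  -39
f: -15  -30  -51  -78  -111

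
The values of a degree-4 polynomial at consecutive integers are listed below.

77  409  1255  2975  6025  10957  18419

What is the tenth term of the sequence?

63905

First differences: 332  846  1720  3050  4932  7462
Second differences: 514  874  1330  1882  2530
Third differences: 360  456  552  648
Fourth differences: 96  96  96
Constant fourth difference = 96, so extend:
648 + 96 = 744;  2530 + 744 = 3274;  7462 + 3274 = 10736;  18419 + 10736 = 29155
744 + 96 = 840;  3274 + 840 = 4114;  10736 + 4114 = 14850;  29155 + 14850 = 44005
840 + 96 = 936;  4114 + 936 = 5050;  14850 + 5050 = 19900;  44005 + 19900 = 63905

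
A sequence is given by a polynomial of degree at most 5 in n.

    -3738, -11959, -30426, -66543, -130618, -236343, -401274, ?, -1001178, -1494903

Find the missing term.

-647311

Using the first 7 terms:
D1: -8221, -18467, -36117, -64075, -105725, -164931
D2: -10246, -17650, -27958, -41650, -59206
D3: -7404, -10308, -13692, -17556
D4: -2904, -3384, -3864
D5: -480, -480
Constant fifth difference = -480.
Extend forward: -3864 − 480 = -4344;  -17556 − 4344 = -21900;  -59206 − 21900 = -81106;  -164931 − 81106 = -246037;  -401274 − 246037 = -647311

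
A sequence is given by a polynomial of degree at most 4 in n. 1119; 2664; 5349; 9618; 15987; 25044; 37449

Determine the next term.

53934

1545 , 2685 , 4269 , 6369 , 9057 , 12405
1140 , 1584 , 2100 , 2688 , 3348
444 , 516 , 588 , 660
72 , 72 , 72
Constant fourth difference = 72, so extend:
660 + 72 = 732;  3348 + 732 = 4080;  12405 + 4080 = 16485;  37449 + 16485 = 53934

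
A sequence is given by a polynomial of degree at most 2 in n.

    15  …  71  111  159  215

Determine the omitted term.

39

Using the last 4 terms:
D1: 40, 48, 56
D2: 8, 8
Constant second difference = 8.
Extend backward: 40 − 8 = 32;  71 − 32 = 39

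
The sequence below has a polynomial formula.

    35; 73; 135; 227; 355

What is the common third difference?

6

Δ: 38, 62, 92, 128
Δ²: 24, 30, 36
Δ³: 6, 6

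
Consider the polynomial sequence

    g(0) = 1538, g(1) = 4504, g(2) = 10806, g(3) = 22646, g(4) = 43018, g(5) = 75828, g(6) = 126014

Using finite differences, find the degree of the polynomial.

5

Δ: 2966, 6302, 11840, 20372, 32810, 50186
Δ²: 3336, 5538, 8532, 12438, 17376
Δ³: 2202, 2994, 3906, 4938
Δ⁴: 792, 912, 1032
Δ⁵: 120, 120
The fifth differences are constant, so the polynomial has degree 5.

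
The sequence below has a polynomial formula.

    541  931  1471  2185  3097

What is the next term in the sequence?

First differences: 390  540  714  912
Second differences: 150  174  198
Third differences: 24  24
The third differences are constant (24).
198 + 24 = 222;  912 + 222 = 1134;  3097 + 1134 = 4231

4231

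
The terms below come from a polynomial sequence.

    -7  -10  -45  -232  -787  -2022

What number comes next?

-4345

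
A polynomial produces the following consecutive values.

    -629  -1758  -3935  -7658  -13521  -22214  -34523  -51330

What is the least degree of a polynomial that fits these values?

4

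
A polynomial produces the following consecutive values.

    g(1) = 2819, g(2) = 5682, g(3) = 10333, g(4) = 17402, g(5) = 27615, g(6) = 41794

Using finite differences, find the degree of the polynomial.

D1: 2863, 4651, 7069, 10213, 14179
D2: 1788, 2418, 3144, 3966
D3: 630, 726, 822
D4: 96, 96
The fourth differences are constant, so the polynomial has degree 4.

4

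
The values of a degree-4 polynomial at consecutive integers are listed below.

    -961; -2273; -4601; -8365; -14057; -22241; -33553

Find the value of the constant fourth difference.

First differences: -1312, -2328, -3764, -5692, -8184, -11312
Second differences: -1016, -1436, -1928, -2492, -3128
Third differences: -420, -492, -564, -636
Fourth differences: -72, -72, -72

-72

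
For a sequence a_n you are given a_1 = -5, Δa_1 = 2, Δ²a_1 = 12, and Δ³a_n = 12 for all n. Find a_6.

Build the table forward from the leading diagonal:
D3: 12, 12, 12, 12, 12, 12
D2: 12, 24, 36, 48, 60, 72
D1: 2, 14, 38, 74, 122, 182
a: -5, -3, 11, 49, 123, 245

245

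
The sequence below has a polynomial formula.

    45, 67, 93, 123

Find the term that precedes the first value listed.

22  26  30
4  4
The second differences are constant at 4.
Work back: 22 − 4 = 18;  45 − 18 = 27

27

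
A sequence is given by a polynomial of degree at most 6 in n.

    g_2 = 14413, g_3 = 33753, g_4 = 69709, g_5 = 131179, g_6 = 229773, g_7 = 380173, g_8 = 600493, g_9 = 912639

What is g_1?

5143

D1: 19340  35956  61470  98594  150400  220320  312146
D2: 16616  25514  37124  51806  69920  91826
D3: 8898  11610  14682  18114  21906
D4: 2712  3072  3432  3792
D5: 360  360  360
The fifth differences are constant at 360.
Work back: 2712 − 360 = 2352;  8898 − 2352 = 6546;  16616 − 6546 = 10070;  19340 − 10070 = 9270;  14413 − 9270 = 5143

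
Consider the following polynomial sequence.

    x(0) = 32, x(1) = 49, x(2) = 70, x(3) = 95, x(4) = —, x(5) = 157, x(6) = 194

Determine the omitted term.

Using the first 4 terms:
Δ: 17, 21, 25
Δ²: 4, 4
Constant second difference = 4.
Extend forward: 25 + 4 = 29;  95 + 29 = 124

124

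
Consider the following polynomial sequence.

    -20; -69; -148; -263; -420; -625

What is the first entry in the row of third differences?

-6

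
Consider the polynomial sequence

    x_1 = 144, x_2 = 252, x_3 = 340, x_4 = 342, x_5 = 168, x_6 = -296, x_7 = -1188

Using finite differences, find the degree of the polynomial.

4

First differences: 108, 88, 2, -174, -464, -892
Second differences: -20, -86, -176, -290, -428
Third differences: -66, -90, -114, -138
Fourth differences: -24, -24, -24
The fourth differences are constant, so the polynomial has degree 4.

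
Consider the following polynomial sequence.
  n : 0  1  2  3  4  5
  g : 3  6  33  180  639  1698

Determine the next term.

Δ: 3, 27, 147, 459, 1059
Δ²: 24, 120, 312, 600
Δ³: 96, 192, 288
Δ⁴: 96, 96
The fourth differences are constant (96).
288 + 96 = 384;  600 + 384 = 984;  1059 + 984 = 2043;  1698 + 2043 = 3741

3741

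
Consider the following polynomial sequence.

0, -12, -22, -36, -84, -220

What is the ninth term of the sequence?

-12, -10, -14, -48, -136
2, -4, -34, -88
-6, -30, -54
-24, -24
The fourth differences are constant (-24).
-54 − 24 = -78;  -88 − 78 = -166;  -136 − 166 = -302;  -220 − 302 = -522
-78 − 24 = -102;  -166 − 102 = -268;  -302 − 268 = -570;  -522 − 570 = -1092
-102 − 24 = -126;  -268 − 126 = -394;  -570 − 394 = -964;  -1092 − 964 = -2056

-2056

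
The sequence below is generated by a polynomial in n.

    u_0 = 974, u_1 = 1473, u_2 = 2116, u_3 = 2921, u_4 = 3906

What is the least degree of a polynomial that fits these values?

First differences: 499, 643, 805, 985
Second differences: 144, 162, 180
Third differences: 18, 18
The third differences are constant, so the polynomial has degree 3.

3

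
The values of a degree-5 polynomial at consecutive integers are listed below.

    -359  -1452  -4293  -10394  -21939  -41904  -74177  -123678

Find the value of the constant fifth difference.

-120

Δ: -1093, -2841, -6101, -11545, -19965, -32273, -49501
Δ²: -1748, -3260, -5444, -8420, -12308, -17228
Δ³: -1512, -2184, -2976, -3888, -4920
Δ⁴: -672, -792, -912, -1032
Δ⁵: -120, -120, -120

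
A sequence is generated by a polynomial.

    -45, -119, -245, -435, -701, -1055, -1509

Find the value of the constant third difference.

Δ: -74, -126, -190, -266, -354, -454
Δ²: -52, -64, -76, -88, -100
Δ³: -12, -12, -12, -12

-12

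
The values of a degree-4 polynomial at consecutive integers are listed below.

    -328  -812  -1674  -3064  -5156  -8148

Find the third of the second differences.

-702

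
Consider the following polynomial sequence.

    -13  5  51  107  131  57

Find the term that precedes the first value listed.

D1: 18, 46, 56, 24, -74
D2: 28, 10, -32, -98
D3: -18, -42, -66
D4: -24, -24
The fourth differences are constant at -24.
Work back: -18 + 24 = 6;  28 − 6 = 22;  18 − 22 = -4;  -13 + 4 = -9

-9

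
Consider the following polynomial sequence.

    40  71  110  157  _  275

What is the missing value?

212

Using the first 4 terms:
31  39  47
8  8
Constant second difference = 8.
Extend forward: 47 + 8 = 55;  157 + 55 = 212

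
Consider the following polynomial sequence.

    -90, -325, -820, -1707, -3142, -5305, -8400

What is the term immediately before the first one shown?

-7

Δ: -235, -495, -887, -1435, -2163, -3095
Δ²: -260, -392, -548, -728, -932
Δ³: -132, -156, -180, -204
Δ⁴: -24, -24, -24
The fourth differences are constant at -24.
Work back: -132 + 24 = -108;  -260 + 108 = -152;  -235 + 152 = -83;  -90 + 83 = -7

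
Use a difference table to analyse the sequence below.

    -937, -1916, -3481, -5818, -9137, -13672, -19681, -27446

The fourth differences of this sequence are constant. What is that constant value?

-24

D1: -979, -1565, -2337, -3319, -4535, -6009, -7765
D2: -586, -772, -982, -1216, -1474, -1756
D3: -186, -210, -234, -258, -282
D4: -24, -24, -24, -24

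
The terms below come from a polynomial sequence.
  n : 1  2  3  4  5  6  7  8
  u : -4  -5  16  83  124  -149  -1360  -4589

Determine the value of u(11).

-46544

-1 , 21 , 67 , 41 , -273 , -1211 , -3229
22 , 46 , -26 , -314 , -938 , -2018
24 , -72 , -288 , -624 , -1080
-96 , -216 , -336 , -456
-120 , -120 , -120
Fifth differences constant at -120.
-456 − 120 = -576;  -1080 − 576 = -1656;  -2018 − 1656 = -3674;  -3229 − 3674 = -6903;  -4589 − 6903 = -11492
-576 − 120 = -696;  -1656 − 696 = -2352;  -3674 − 2352 = -6026;  -6903 − 6026 = -12929;  -11492 − 12929 = -24421
-696 − 120 = -816;  -2352 − 816 = -3168;  -6026 − 3168 = -9194;  -12929 − 9194 = -22123;  -24421 − 22123 = -46544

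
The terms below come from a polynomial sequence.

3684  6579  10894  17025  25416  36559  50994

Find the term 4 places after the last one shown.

2895  4315  6131  8391  11143  14435
1420  1816  2260  2752  3292
396  444  492  540
48  48  48
Fourth differences constant at 48.
540 + 48 = 588;  3292 + 588 = 3880;  14435 + 3880 = 18315;  50994 + 18315 = 69309
588 + 48 = 636;  3880 + 636 = 4516;  18315 + 4516 = 22831;  69309 + 22831 = 92140
636 + 48 = 684;  4516 + 684 = 5200;  22831 + 5200 = 28031;  92140 + 28031 = 120171
684 + 48 = 732;  5200 + 732 = 5932;  28031 + 5932 = 33963;  120171 + 33963 = 154134

154134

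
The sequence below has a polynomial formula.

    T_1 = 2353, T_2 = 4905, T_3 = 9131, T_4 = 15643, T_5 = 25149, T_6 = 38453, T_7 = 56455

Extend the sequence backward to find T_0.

First differences: 2552, 4226, 6512, 9506, 13304, 18002
Second differences: 1674, 2286, 2994, 3798, 4698
Third differences: 612, 708, 804, 900
Fourth differences: 96, 96, 96
The fourth differences are constant at 96.
Work back: 612 − 96 = 516;  1674 − 516 = 1158;  2552 − 1158 = 1394;  2353 − 1394 = 959

959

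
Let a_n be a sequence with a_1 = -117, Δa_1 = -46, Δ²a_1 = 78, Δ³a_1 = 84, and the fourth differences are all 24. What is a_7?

2817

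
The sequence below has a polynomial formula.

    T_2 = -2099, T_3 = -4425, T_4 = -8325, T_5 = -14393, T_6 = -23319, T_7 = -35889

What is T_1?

Δ: -2326  -3900  -6068  -8926  -12570
Δ²: -1574  -2168  -2858  -3644
Δ³: -594  -690  -786
Δ⁴: -96  -96
The fourth differences are constant at -96.
Work back: -594 + 96 = -498;  -1574 + 498 = -1076;  -2326 + 1076 = -1250;  -2099 + 1250 = -849

-849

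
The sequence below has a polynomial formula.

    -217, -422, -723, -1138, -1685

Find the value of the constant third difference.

-18

Δ: -205, -301, -415, -547
Δ²: -96, -114, -132
Δ³: -18, -18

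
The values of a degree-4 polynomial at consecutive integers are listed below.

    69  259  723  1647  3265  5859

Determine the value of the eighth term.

D1: 190, 464, 924, 1618, 2594
D2: 274, 460, 694, 976
D3: 186, 234, 282
D4: 48, 48
Constant fourth difference = 48, so extend:
282 + 48 = 330;  976 + 330 = 1306;  2594 + 1306 = 3900;  5859 + 3900 = 9759
330 + 48 = 378;  1306 + 378 = 1684;  3900 + 1684 = 5584;  9759 + 5584 = 15343

15343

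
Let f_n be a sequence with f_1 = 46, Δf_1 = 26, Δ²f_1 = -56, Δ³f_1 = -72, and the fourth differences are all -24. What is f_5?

Build the table forward from the leading diagonal:
D4: -24  -24  -24  -24  -24
D3: -72  -96  -120  -144  -168
D2: -56  -128  -224  -344  -488
D1: 26  -30  -158  -382  -726
f: 46  72  42  -116  -498

-498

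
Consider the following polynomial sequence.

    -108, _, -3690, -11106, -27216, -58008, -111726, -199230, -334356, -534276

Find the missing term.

-876

Using the last 8 terms:
First differences: -7416, -16110, -30792, -53718, -87504, -135126, -199920
Second differences: -8694, -14682, -22926, -33786, -47622, -64794
Third differences: -5988, -8244, -10860, -13836, -17172
Fourth differences: -2256, -2616, -2976, -3336
Fifth differences: -360, -360, -360
Constant fifth difference = -360.
Extend backward: -2256 + 360 = -1896;  -5988 + 1896 = -4092;  -8694 + 4092 = -4602;  -7416 + 4602 = -2814;  -3690 + 2814 = -876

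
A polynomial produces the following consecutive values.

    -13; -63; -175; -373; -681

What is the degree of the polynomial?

3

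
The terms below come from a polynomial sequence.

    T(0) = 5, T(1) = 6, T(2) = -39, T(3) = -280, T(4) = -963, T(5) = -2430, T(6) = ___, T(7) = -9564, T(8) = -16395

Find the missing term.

-5119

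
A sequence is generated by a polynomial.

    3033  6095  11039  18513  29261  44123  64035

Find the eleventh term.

D1: 3062, 4944, 7474, 10748, 14862, 19912
D2: 1882, 2530, 3274, 4114, 5050
D3: 648, 744, 840, 936
D4: 96, 96, 96
Fourth differences constant at 96.
936 + 96 = 1032;  5050 + 1032 = 6082;  19912 + 6082 = 25994;  64035 + 25994 = 90029
1032 + 96 = 1128;  6082 + 1128 = 7210;  25994 + 7210 = 33204;  90029 + 33204 = 123233
1128 + 96 = 1224;  7210 + 1224 = 8434;  33204 + 8434 = 41638;  123233 + 41638 = 164871
1224 + 96 = 1320;  8434 + 1320 = 9754;  41638 + 9754 = 51392;  164871 + 51392 = 216263

216263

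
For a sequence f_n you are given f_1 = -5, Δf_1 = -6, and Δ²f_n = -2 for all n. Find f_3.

Build the table forward from the leading diagonal:
Δ²: -2, -2, -2
Δ: -6, -8, -10
f: -5, -11, -19

-19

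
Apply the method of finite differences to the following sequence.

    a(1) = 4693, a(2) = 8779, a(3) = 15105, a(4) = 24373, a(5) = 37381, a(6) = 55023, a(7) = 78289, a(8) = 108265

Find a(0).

2241

4086, 6326, 9268, 13008, 17642, 23266, 29976
2240, 2942, 3740, 4634, 5624, 6710
702, 798, 894, 990, 1086
96, 96, 96, 96
The fourth differences are constant at 96.
Work back: 702 − 96 = 606;  2240 − 606 = 1634;  4086 − 1634 = 2452;  4693 − 2452 = 2241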